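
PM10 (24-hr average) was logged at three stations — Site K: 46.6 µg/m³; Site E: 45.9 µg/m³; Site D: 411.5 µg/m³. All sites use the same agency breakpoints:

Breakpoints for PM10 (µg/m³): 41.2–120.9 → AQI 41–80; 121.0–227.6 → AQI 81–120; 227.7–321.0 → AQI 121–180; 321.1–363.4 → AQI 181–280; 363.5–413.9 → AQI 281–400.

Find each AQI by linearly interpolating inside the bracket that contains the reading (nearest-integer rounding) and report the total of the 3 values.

Site K: 46.6 ∈ [41.2, 120.9] ↔ index [41, 80].
41 + (46.6−41.2)·(80−41)/(120.9−41.2) = 41 + 5.4·39/79.7 ≈ 43.64, so AQI = 44.
Site E: 45.9 lies in 41.2–120.9, so I_lo=41, I_hi=80, C_lo=41.2, C_hi=120.9.
(80−41)/(120.9−41.2) × (45.9−41.2) + 41 = 39/79.7 × 4.7 + 41 ≈ 43.30 → 43.
Site D: 411.5 ∈ [363.5, 413.9] ↔ index [281, 400].
281 + (411.5−363.5)·(400−281)/(413.9−363.5) = 281 + 48.0·119/50.4 ≈ 394.33, so AQI = 394.
AQIs: Site K=44, Site E=43, Site D=394. Sum = 44 + 43 + 394 = 481.

481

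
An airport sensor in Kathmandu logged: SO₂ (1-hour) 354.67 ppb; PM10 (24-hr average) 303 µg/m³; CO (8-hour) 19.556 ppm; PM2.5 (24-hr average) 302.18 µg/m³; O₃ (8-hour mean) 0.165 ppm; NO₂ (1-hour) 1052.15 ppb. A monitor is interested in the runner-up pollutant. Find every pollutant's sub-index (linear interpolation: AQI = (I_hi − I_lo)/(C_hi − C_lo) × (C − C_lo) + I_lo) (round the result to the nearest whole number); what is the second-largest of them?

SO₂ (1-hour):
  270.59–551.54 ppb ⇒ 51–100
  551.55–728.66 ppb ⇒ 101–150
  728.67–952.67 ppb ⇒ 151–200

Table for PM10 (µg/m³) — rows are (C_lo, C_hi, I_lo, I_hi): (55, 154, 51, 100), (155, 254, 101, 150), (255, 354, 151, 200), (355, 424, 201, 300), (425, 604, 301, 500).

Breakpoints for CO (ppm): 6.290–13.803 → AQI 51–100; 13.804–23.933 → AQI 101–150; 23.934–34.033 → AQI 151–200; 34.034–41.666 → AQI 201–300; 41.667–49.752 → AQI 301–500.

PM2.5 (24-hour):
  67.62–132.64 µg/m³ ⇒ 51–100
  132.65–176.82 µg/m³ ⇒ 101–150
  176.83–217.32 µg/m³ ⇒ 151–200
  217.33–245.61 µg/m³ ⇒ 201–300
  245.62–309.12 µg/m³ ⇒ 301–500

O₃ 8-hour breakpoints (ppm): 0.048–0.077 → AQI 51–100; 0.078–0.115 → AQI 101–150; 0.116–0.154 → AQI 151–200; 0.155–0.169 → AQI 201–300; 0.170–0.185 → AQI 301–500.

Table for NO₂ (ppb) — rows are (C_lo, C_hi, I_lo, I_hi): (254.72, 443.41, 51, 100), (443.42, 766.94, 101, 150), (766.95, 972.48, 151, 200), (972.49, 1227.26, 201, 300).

272

SO₂: 354.67 lies in 270.59–551.54, so I_lo=51, I_hi=100, C_lo=270.59, C_hi=551.54.
(100−51)/(551.54−270.59) × (354.67−270.59) + 51 = 49/280.95 × 84.08 + 51 ≈ 65.66 → 66.
PM10: row 255–354 (AQI 151–200). (200−151)·(303−255)/(354−255) + 151 = 49·48/99 + 151 ≈ 174.76 → 175.
CO: row 13.804–23.933 (AQI 101–150). (150−101)·(19.556−13.804)/(23.933−13.804) + 101 = 49·5.752/10.129 + 101 ≈ 128.83 → 129.
PM2.5: 302.18 ∈ [245.62, 309.12] ↔ index [301, 500].
301 + (302.18−245.62)·(500−301)/(309.12−245.62) = 301 + 56.56·199/63.50 ≈ 478.25, so AQI = 478.
O₃: 0.165 lies in 0.155–0.169, so I_lo=201, I_hi=300, C_lo=0.155, C_hi=0.169.
(300−201)/(0.169−0.155) × (0.165−0.155) + 201 = 99/0.014 × 0.010 + 201 ≈ 271.71 → 272.
NO₂: 1052.15 lies in 972.49–1227.26, so I_lo=201, I_hi=300, C_lo=972.49, C_hi=1227.26.
(300−201)/(1227.26−972.49) × (1052.15−972.49) + 201 = 99/254.77 × 79.66 + 201 ≈ 231.95 → 232.
Sub-indices: SO₂→66, PM10→175, CO→129, PM2.5→478, O₃→272, NO₂→232. Ranked high→low: 478, 272, 232, 175, 129, 66. Second-highest sub-index = 272.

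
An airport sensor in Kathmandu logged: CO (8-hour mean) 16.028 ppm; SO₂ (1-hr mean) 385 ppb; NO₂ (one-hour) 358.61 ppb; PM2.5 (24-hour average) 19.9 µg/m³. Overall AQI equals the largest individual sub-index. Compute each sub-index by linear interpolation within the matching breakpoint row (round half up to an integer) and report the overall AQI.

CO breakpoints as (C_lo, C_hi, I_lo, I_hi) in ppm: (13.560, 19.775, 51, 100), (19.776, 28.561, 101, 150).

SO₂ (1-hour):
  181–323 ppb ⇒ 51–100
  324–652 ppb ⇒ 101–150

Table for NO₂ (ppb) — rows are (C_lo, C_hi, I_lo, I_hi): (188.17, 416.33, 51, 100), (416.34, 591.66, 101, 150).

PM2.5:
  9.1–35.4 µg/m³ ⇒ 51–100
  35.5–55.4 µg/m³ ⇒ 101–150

110

CO: 16.028 ∈ [13.560, 19.775] ↔ index [51, 100].
51 + (16.028−13.560)·(100−51)/(19.775−13.560) = 51 + 2.468·49/6.215 ≈ 70.46, so AQI = 70.
SO₂: 385 ∈ [324, 652] ↔ index [101, 150].
101 + (385−324)·(150−101)/(652−324) = 101 + 61·49/328 ≈ 110.11, so AQI = 110.
NO₂: row 188.17–416.33 (AQI 51–100). (100−51)·(358.61−188.17)/(416.33−188.17) + 51 = 49·170.44/228.16 + 51 ≈ 87.60 → 88.
PM2.5: row 9.1–35.4 (AQI 51–100). (100−51)·(19.9−9.1)/(35.4−9.1) + 51 = 49·10.8/26.3 + 51 ≈ 71.12 → 71.
Sub-indices: CO→70, SO₂→110, NO₂→88, PM2.5→71. Overall AQI = max = 110; dominant pollutant is SO₂.
AQI 110: Unhealthy for Sensitive Groups.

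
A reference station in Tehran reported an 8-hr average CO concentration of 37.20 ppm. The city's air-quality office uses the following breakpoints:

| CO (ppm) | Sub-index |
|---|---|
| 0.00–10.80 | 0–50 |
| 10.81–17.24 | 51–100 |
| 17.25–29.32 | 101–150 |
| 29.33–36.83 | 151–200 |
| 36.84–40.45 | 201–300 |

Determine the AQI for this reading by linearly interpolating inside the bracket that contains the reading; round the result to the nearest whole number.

211

CO: 37.20 ∈ [36.84, 40.45] ↔ index [201, 300].
201 + (37.20−36.84)·(300−201)/(40.45−36.84) = 201 + 0.36·99/3.61 ≈ 210.87, so AQI = 211.
AQI 211 falls in the Very Unhealthy category.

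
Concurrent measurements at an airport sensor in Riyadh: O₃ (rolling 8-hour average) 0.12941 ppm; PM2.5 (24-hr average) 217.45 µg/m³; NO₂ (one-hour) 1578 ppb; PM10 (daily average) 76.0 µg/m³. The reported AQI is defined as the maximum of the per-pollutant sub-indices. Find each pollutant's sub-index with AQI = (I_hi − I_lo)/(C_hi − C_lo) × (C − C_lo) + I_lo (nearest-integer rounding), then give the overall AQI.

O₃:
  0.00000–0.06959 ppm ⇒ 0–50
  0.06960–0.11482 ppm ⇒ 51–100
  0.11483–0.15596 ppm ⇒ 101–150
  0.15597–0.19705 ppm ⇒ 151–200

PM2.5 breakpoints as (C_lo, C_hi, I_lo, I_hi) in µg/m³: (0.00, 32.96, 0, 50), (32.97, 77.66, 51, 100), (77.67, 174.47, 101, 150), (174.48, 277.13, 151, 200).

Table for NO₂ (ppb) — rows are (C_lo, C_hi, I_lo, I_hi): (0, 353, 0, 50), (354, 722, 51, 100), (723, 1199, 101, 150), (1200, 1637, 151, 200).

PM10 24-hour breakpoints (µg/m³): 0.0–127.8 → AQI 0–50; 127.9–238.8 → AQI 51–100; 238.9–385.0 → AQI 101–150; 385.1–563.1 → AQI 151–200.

193

O₃: 0.12941 lies in 0.11483–0.15596, so I_lo=101, I_hi=150, C_lo=0.11483, C_hi=0.15596.
(150−101)/(0.15596−0.11483) × (0.12941−0.11483) + 101 = 49/0.04113 × 0.01458 + 101 ≈ 118.37 → 118.
PM2.5: 217.45 ∈ [174.48, 277.13] ↔ index [151, 200].
151 + (217.45−174.48)·(200−151)/(277.13−174.48) = 151 + 42.97·49/102.65 ≈ 171.51, so AQI = 172.
NO₂: 1578 lies in 1200–1637, so I_lo=151, I_hi=200, C_lo=1200, C_hi=1637.
(200−151)/(1637−1200) × (1578−1200) + 151 = 49/437 × 378 + 151 ≈ 193.38 → 193.
PM10: 76.0 lies in 0.0–127.8, so I_lo=0, I_hi=50, C_lo=0.0, C_hi=127.8.
(50−0)/(127.8−0.0) × (76.0−0.0) + 0 = 50/127.8 × 76.0 + 0 ≈ 29.73 → 30.
Sub-indices: O₃→118, PM2.5→172, NO₂→193, PM10→30. Overall AQI = max = 193; dominant pollutant is NO₂.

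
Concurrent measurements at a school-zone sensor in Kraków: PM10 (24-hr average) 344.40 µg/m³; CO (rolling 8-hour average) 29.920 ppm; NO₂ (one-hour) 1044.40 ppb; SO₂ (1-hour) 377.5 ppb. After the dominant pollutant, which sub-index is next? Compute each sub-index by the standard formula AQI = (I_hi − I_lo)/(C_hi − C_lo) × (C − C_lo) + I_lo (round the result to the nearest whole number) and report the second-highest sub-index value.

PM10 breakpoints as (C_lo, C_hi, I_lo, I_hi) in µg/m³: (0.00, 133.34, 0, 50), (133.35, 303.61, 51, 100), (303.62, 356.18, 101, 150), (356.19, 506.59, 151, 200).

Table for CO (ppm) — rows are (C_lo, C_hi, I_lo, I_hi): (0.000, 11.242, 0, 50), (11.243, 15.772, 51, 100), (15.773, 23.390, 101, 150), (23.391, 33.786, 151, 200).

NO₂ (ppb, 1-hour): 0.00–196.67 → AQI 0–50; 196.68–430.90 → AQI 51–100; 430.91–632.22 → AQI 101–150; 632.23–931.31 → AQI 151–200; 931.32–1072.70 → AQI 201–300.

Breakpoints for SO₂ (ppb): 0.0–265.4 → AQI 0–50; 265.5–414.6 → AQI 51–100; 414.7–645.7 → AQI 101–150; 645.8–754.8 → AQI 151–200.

PM10: row 303.62–356.18 (AQI 101–150). (150−101)·(344.40−303.62)/(356.18−303.62) + 101 = 49·40.78/52.56 + 101 ≈ 139.02 → 139.
CO: 29.920 lies in 23.391–33.786, so I_lo=151, I_hi=200, C_lo=23.391, C_hi=33.786.
(200−151)/(33.786−23.391) × (29.920−23.391) + 151 = 49/10.395 × 6.529 + 151 ≈ 181.78 → 182.
NO₂: 1044.40 lies in 931.32–1072.70, so I_lo=201, I_hi=300, C_lo=931.32, C_hi=1072.70.
(300−201)/(1072.70−931.32) × (1044.40−931.32) + 201 = 99/141.38 × 113.08 + 201 ≈ 280.18 → 280.
SO₂ 377.5: bracket 265.5–414.6 → index 51–100; slope 49/149.1, offset 112.0.
AQI = 51 + 49/149.1·112.0 ≈ 87.81 ⇒ 88.
Sub-indices: PM10→139, CO→182, NO₂→280, SO₂→88. Ranked high→low: 280, 182, 139, 88. Second-highest sub-index = 182.

182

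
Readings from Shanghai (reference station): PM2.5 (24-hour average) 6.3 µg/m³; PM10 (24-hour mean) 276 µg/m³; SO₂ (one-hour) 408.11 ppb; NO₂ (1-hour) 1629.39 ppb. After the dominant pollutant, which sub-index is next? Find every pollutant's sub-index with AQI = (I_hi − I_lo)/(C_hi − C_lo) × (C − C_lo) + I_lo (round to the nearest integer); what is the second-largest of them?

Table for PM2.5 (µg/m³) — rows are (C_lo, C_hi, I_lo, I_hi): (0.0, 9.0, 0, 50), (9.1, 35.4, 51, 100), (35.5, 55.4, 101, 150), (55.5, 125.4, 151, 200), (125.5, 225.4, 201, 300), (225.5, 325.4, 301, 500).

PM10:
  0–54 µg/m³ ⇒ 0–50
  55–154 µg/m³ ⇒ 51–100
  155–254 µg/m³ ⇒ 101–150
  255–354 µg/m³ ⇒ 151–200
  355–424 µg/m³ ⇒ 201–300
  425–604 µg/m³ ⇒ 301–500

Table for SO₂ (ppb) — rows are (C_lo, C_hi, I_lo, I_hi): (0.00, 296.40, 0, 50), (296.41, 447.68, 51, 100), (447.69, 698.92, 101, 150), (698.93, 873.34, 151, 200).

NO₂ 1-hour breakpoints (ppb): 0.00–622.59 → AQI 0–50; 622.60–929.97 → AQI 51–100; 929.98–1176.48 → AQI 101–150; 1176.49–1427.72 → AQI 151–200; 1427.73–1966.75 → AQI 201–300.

161

PM2.5: 6.3 lies in 0.0–9.0, so I_lo=0, I_hi=50, C_lo=0.0, C_hi=9.0.
(50−0)/(9.0−0.0) × (6.3−0.0) + 0 = 50/9.0 × 6.3 + 0 ≈ 35.00 → 35.
PM10: 276 ∈ [255, 354] ↔ index [151, 200].
151 + (276−255)·(200−151)/(354−255) = 151 + 21·49/99 ≈ 161.39, so AQI = 161.
SO₂ 408.11: bracket 296.41–447.68 → index 51–100; slope 49/151.27, offset 111.70.
AQI = 51 + 49/151.27·111.70 ≈ 87.18 ⇒ 87.
NO₂ 1629.39: bracket 1427.73–1966.75 → index 201–300; slope 99/539.02, offset 201.66.
AQI = 201 + 99/539.02·201.66 ≈ 238.04 ⇒ 238.
Sub-indices: PM2.5→35, PM10→161, SO₂→87, NO₂→238. Ranked high→low: 238, 161, 87, 35. Second-highest sub-index = 161.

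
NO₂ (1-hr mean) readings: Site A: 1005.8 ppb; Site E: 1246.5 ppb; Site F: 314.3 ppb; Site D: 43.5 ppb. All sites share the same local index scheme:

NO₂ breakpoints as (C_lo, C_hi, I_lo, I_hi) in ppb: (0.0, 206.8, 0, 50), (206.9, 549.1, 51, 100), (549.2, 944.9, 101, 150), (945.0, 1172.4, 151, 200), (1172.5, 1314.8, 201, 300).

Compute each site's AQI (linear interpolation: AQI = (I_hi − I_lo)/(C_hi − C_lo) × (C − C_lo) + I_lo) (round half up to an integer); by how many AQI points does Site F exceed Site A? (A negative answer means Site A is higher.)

Site A: 1005.8 lies in 945.0–1172.4, so I_lo=151, I_hi=200, C_lo=945.0, C_hi=1172.4.
(200−151)/(1172.4−945.0) × (1005.8−945.0) + 151 = 49/227.4 × 60.8 + 151 ≈ 164.10 → 164.
Site E: row 1172.5–1314.8 (AQI 201–300). (300−201)·(1246.5−1172.5)/(1314.8−1172.5) + 201 = 99·74.0/142.3 + 201 ≈ 252.48 → 252.
Site F 314.3: bracket 206.9–549.1 → index 51–100; slope 49/342.2, offset 107.4.
AQI = 51 + 49/342.2·107.4 ≈ 66.38 ⇒ 66.
Site D 43.5: bracket 0.0–206.8 → index 0–50; slope 50/206.8, offset 43.5.
AQI = 0 + 50/206.8·43.5 ≈ 10.52 ⇒ 11.
AQIs: Site A=164, Site E=252, Site F=66, Site D=11. Site F (66) − Site A (164) = -98.

-98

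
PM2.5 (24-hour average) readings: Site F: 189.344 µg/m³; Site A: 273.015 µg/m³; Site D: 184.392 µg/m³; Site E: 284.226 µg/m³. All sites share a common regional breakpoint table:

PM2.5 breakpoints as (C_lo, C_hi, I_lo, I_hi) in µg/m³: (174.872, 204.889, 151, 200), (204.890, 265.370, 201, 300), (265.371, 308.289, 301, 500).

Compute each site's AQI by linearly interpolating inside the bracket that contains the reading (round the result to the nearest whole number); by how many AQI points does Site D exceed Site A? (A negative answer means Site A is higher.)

Site F: row 174.872–204.889 (AQI 151–200). (200−151)·(189.344−174.872)/(204.889−174.872) + 151 = 49·14.472/30.017 + 151 ≈ 174.62 → 175.
Site A: 273.015 ∈ [265.371, 308.289] ↔ index [301, 500].
301 + (273.015−265.371)·(500−301)/(308.289−265.371) = 301 + 7.644·199/42.918 ≈ 336.44, so AQI = 336.
Site D: 184.392 ∈ [174.872, 204.889] ↔ index [151, 200].
151 + (184.392−174.872)·(200−151)/(204.889−174.872) = 151 + 9.520·49/30.017 ≈ 166.54, so AQI = 167.
Site E 284.226: bracket 265.371–308.289 → index 301–500; slope 199/42.918, offset 18.855.
AQI = 301 + 199/42.918·18.855 ≈ 388.43 ⇒ 388.
AQIs: Site F=175, Site A=336, Site D=167, Site E=388. Site D (167) − Site A (336) = -169.

-169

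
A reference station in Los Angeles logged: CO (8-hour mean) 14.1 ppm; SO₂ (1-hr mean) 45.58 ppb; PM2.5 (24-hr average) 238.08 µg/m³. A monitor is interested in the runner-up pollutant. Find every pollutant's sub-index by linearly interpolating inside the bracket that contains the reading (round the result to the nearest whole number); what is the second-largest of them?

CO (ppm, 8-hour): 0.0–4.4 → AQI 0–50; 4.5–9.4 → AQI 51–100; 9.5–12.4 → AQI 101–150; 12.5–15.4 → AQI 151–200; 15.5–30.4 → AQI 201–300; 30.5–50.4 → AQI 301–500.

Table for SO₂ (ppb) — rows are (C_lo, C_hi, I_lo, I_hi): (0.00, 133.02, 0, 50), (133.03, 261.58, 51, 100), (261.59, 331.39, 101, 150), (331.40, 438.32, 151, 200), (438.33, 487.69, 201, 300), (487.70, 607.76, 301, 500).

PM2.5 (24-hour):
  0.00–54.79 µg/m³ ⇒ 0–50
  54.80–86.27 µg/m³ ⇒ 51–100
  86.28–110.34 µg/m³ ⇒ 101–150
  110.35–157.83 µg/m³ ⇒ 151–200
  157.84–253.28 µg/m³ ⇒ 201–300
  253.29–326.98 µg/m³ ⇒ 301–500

CO: 14.1 ∈ [12.5, 15.4] ↔ index [151, 200].
151 + (14.1−12.5)·(200−151)/(15.4−12.5) = 151 + 1.6·49/2.9 ≈ 178.03, so AQI = 178.
SO₂ 45.58: bracket 0.00–133.02 → index 0–50; slope 50/133.02, offset 45.58.
AQI = 0 + 50/133.02·45.58 ≈ 17.13 ⇒ 17.
PM2.5: 238.08 ∈ [157.84, 253.28] ↔ index [201, 300].
201 + (238.08−157.84)·(300−201)/(253.28−157.84) = 201 + 80.24·99/95.44 ≈ 284.23, so AQI = 284.
Sub-indices: CO→178, SO₂→17, PM2.5→284. Ranked high→low: 284, 178, 17. Second-highest sub-index = 178.

178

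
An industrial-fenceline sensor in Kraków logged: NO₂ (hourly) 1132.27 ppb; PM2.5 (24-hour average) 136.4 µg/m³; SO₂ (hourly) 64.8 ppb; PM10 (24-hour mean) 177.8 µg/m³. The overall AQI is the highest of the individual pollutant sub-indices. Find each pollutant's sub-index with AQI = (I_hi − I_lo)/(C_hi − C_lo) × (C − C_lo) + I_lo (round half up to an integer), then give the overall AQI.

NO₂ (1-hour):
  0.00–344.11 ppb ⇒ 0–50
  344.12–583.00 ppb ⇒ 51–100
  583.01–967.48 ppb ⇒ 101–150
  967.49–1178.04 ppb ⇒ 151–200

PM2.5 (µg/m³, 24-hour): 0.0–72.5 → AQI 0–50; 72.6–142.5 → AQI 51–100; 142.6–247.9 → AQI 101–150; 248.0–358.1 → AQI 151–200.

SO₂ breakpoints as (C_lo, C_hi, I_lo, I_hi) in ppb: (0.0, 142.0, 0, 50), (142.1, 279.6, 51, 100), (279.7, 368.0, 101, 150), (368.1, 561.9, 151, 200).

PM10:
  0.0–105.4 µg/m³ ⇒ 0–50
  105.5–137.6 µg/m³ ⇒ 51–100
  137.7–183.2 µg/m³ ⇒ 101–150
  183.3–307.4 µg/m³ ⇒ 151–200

NO₂: 1132.27 ∈ [967.49, 1178.04] ↔ index [151, 200].
151 + (1132.27−967.49)·(200−151)/(1178.04−967.49) = 151 + 164.78·49/210.55 ≈ 189.35, so AQI = 189.
PM2.5: 136.4 lies in 72.6–142.5, so I_lo=51, I_hi=100, C_lo=72.6, C_hi=142.5.
(100−51)/(142.5−72.6) × (136.4−72.6) + 51 = 49/69.9 × 63.8 + 51 ≈ 95.72 → 96.
SO₂: row 0.0–142.0 (AQI 0–50). (50−0)·(64.8−0.0)/(142.0−0.0) + 0 = 50·64.8/142.0 + 0 ≈ 22.82 → 23.
PM10: 177.8 ∈ [137.7, 183.2] ↔ index [101, 150].
101 + (177.8−137.7)·(150−101)/(183.2−137.7) = 101 + 40.1·49/45.5 ≈ 144.18, so AQI = 144.
Sub-indices: NO₂→189, PM2.5→96, SO₂→23, PM10→144. Overall AQI = max = 189; dominant pollutant is NO₂.
AQI 189: Unhealthy.

189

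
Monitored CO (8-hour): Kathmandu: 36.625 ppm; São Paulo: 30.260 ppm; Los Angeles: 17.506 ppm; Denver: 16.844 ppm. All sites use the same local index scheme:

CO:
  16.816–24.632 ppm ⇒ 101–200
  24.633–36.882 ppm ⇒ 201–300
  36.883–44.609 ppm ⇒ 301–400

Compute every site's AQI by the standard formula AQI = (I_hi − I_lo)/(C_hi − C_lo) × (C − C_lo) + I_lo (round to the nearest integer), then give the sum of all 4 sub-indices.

Kathmandu: row 24.633–36.882 (AQI 201–300). (300−201)·(36.625−24.633)/(36.882−24.633) + 201 = 99·11.992/12.249 + 201 ≈ 297.92 → 298.
São Paulo 30.260: bracket 24.633–36.882 → index 201–300; slope 99/12.249, offset 5.627.
AQI = 201 + 99/12.249·5.627 ≈ 246.48 ⇒ 246.
Los Angeles: 17.506 ∈ [16.816, 24.632] ↔ index [101, 200].
101 + (17.506−16.816)·(200−101)/(24.632−16.816) = 101 + 0.690·99/7.816 ≈ 109.74, so AQI = 110.
Denver: row 16.816–24.632 (AQI 101–200). (200−101)·(16.844−16.816)/(24.632−16.816) + 101 = 99·0.028/7.816 + 101 ≈ 101.35 → 101.
AQIs: Kathmandu=298, São Paulo=246, Los Angeles=110, Denver=101. Sum = 298 + 246 + 110 + 101 = 755.

755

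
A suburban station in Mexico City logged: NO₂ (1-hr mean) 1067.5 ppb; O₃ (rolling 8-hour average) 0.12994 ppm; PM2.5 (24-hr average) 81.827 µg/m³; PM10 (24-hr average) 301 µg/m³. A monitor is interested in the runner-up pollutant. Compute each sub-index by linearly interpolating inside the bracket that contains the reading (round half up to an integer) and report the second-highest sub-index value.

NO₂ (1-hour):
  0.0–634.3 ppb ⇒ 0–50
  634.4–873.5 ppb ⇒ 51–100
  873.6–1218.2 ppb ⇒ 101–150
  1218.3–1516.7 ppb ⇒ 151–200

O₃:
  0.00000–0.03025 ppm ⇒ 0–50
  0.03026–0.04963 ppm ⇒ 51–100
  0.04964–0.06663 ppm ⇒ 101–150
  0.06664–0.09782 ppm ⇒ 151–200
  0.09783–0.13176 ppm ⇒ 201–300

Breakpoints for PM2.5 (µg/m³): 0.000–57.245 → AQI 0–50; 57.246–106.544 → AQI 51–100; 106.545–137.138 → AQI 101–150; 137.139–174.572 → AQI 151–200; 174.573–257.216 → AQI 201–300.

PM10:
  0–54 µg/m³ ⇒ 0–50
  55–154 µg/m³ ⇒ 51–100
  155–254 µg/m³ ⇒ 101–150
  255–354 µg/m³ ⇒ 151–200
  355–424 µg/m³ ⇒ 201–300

174

NO₂: 1067.5 ∈ [873.6, 1218.2] ↔ index [101, 150].
101 + (1067.5−873.6)·(150−101)/(1218.2−873.6) = 101 + 193.9·49/344.6 ≈ 128.57, so AQI = 129.
O₃ 0.12994: bracket 0.09783–0.13176 → index 201–300; slope 99/0.03393, offset 0.03211.
AQI = 201 + 99/0.03393·0.03211 ≈ 294.69 ⇒ 295.
PM2.5: 81.827 lies in 57.246–106.544, so I_lo=51, I_hi=100, C_lo=57.246, C_hi=106.544.
(100−51)/(106.544−57.246) × (81.827−57.246) + 51 = 49/49.298 × 24.581 + 51 ≈ 75.43 → 75.
PM10: row 255–354 (AQI 151–200). (200−151)·(301−255)/(354−255) + 151 = 49·46/99 + 151 ≈ 173.77 → 174.
Sub-indices: NO₂→129, O₃→295, PM2.5→75, PM10→174. Ranked high→low: 295, 174, 129, 75. Second-highest sub-index = 174.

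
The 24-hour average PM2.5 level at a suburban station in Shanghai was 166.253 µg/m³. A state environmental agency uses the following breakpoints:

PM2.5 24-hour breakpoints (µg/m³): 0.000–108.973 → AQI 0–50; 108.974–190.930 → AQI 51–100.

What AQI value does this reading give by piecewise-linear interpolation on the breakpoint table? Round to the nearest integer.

PM2.5: row 108.974–190.930 (AQI 51–100). (100−51)·(166.253−108.974)/(190.930−108.974) + 51 = 49·57.279/81.956 + 51 ≈ 85.25 → 85.
AQI 85 falls in the Moderate category.

85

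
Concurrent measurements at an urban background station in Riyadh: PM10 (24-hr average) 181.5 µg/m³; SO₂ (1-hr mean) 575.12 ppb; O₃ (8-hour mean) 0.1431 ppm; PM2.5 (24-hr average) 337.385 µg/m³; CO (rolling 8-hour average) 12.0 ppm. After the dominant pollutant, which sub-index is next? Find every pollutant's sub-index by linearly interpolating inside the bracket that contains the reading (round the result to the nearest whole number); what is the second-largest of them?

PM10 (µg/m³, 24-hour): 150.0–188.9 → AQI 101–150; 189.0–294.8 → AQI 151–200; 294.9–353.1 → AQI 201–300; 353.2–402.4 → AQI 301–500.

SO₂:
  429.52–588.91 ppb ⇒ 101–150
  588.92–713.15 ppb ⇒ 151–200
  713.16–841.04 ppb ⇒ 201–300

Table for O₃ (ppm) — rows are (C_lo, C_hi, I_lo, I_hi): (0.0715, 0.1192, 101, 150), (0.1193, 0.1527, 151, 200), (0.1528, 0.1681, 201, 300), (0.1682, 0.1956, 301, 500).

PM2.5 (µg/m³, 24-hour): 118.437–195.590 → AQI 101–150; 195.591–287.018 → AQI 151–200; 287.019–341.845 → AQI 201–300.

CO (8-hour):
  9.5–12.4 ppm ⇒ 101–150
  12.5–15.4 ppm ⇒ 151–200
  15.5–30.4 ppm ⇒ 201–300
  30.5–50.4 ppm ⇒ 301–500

PM10: row 150.0–188.9 (AQI 101–150). (150−101)·(181.5−150.0)/(188.9−150.0) + 101 = 49·31.5/38.9 + 101 ≈ 140.68 → 141.
SO₂: row 429.52–588.91 (AQI 101–150). (150−101)·(575.12−429.52)/(588.91−429.52) + 101 = 49·145.60/159.39 + 101 ≈ 145.76 → 146.
O₃: 0.1431 ∈ [0.1193, 0.1527] ↔ index [151, 200].
151 + (0.1431−0.1193)·(200−151)/(0.1527−0.1193) = 151 + 0.0238·49/0.0334 ≈ 185.92, so AQI = 186.
PM2.5: 337.385 lies in 287.019–341.845, so I_lo=201, I_hi=300, C_lo=287.019, C_hi=341.845.
(300−201)/(341.845−287.019) × (337.385−287.019) + 201 = 99/54.826 × 50.366 + 201 ≈ 291.95 → 292.
CO 12.0: bracket 9.5–12.4 → index 101–150; slope 49/2.9, offset 2.5.
AQI = 101 + 49/2.9·2.5 ≈ 143.24 ⇒ 143.
Sub-indices: PM10→141, SO₂→146, O₃→186, PM2.5→292, CO→143. Ranked high→low: 292, 186, 146, 143, 141. Second-highest sub-index = 186.

186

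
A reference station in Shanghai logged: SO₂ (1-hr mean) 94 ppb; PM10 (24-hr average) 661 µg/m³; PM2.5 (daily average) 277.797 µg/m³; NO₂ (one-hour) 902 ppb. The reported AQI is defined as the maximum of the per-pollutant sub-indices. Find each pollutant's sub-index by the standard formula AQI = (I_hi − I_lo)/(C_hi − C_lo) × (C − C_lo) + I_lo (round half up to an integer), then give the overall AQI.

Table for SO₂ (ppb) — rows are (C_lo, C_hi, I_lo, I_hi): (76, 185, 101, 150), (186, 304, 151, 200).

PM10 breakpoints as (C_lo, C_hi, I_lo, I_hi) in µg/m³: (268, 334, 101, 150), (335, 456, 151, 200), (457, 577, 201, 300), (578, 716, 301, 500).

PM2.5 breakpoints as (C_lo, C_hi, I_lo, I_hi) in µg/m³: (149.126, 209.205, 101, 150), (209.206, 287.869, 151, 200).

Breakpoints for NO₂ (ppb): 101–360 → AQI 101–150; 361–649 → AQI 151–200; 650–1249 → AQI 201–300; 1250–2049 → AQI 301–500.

421

SO₂: row 76–185 (AQI 101–150). (150−101)·(94−76)/(185−76) + 101 = 49·18/109 + 101 ≈ 109.09 → 109.
PM10: row 578–716 (AQI 301–500). (500−301)·(661−578)/(716−578) + 301 = 199·83/138 + 301 ≈ 420.69 → 421.
PM2.5: 277.797 lies in 209.206–287.869, so I_lo=151, I_hi=200, C_lo=209.206, C_hi=287.869.
(200−151)/(287.869−209.206) × (277.797−209.206) + 151 = 49/78.663 × 68.591 + 151 ≈ 193.73 → 194.
NO₂: 902 ∈ [650, 1249] ↔ index [201, 300].
201 + (902−650)·(300−201)/(1249−650) = 201 + 252·99/599 ≈ 242.65, so AQI = 243.
Sub-indices: SO₂→109, PM10→421, PM2.5→194, NO₂→243. Overall AQI = max = 421; dominant pollutant is PM10.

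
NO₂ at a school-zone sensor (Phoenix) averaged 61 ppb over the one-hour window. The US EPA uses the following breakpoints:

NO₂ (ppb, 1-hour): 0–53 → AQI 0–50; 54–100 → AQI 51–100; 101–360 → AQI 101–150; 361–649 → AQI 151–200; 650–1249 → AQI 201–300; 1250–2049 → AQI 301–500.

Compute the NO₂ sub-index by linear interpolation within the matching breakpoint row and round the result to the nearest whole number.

NO₂ 61: bracket 54–100 → index 51–100; slope 49/46, offset 7.
AQI = 51 + 49/46·7 ≈ 58.46 ⇒ 58.

58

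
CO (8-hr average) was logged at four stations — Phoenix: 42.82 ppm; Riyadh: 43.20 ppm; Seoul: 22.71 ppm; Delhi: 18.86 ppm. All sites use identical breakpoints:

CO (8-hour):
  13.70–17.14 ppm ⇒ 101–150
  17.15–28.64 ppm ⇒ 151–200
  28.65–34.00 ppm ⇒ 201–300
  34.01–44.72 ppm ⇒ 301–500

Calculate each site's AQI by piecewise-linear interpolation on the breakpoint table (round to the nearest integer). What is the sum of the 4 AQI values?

Phoenix: row 34.01–44.72 (AQI 301–500). (500−301)·(42.82−34.01)/(44.72−34.01) + 301 = 199·8.81/10.71 + 301 ≈ 464.70 → 465.
Riyadh: 43.20 ∈ [34.01, 44.72] ↔ index [301, 500].
301 + (43.20−34.01)·(500−301)/(44.72−34.01) = 301 + 9.19·199/10.71 ≈ 471.76, so AQI = 472.
Seoul: 22.71 ∈ [17.15, 28.64] ↔ index [151, 200].
151 + (22.71−17.15)·(200−151)/(28.64−17.15) = 151 + 5.56·49/11.49 ≈ 174.71, so AQI = 175.
Delhi 18.86: bracket 17.15–28.64 → index 151–200; slope 49/11.49, offset 1.71.
AQI = 151 + 49/11.49·1.71 ≈ 158.29 ⇒ 158.
AQIs: Phoenix=465, Riyadh=472, Seoul=175, Delhi=158. Sum = 465 + 472 + 175 + 158 = 1270.

1270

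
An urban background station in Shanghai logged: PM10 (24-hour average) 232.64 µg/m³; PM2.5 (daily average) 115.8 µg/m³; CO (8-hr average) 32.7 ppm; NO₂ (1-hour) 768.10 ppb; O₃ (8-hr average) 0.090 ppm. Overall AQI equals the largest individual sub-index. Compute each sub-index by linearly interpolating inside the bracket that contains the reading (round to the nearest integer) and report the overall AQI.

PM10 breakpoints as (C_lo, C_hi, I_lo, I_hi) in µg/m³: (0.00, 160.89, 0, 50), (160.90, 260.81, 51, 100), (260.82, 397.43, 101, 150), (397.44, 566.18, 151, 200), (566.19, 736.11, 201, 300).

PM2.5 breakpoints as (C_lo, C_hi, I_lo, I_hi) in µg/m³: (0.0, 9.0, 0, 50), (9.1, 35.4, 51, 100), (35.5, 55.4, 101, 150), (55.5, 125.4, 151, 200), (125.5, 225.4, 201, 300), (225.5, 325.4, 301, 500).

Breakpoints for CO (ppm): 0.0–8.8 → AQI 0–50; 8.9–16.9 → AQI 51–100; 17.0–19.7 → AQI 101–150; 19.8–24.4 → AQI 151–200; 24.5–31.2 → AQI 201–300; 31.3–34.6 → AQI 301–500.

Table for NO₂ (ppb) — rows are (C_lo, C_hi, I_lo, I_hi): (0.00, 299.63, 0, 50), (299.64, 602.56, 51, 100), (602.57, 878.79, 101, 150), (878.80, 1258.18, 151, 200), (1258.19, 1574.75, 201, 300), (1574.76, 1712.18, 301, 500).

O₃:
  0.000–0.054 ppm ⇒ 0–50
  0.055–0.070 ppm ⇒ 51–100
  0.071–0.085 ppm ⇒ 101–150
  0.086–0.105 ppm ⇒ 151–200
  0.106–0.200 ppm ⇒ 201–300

385

PM10: row 160.90–260.81 (AQI 51–100). (100−51)·(232.64−160.90)/(260.81−160.90) + 51 = 49·71.74/99.91 + 51 ≈ 86.18 → 86.
PM2.5: 115.8 lies in 55.5–125.4, so I_lo=151, I_hi=200, C_lo=55.5, C_hi=125.4.
(200−151)/(125.4−55.5) × (115.8−55.5) + 151 = 49/69.9 × 60.3 + 151 ≈ 193.27 → 193.
CO: row 31.3–34.6 (AQI 301–500). (500−301)·(32.7−31.3)/(34.6−31.3) + 301 = 199·1.4/3.3 + 301 ≈ 385.42 → 385.
NO₂: row 602.57–878.79 (AQI 101–150). (150−101)·(768.10−602.57)/(878.79−602.57) + 101 = 49·165.53/276.22 + 101 ≈ 130.36 → 130.
O₃: row 0.086–0.105 (AQI 151–200). (200−151)·(0.090−0.086)/(0.105−0.086) + 151 = 49·0.004/0.019 + 151 ≈ 161.32 → 161.
Sub-indices: PM10→86, PM2.5→193, CO→385, NO₂→130, O₃→161. Overall AQI = max = 385; dominant pollutant is CO.
AQI 385: Hazardous.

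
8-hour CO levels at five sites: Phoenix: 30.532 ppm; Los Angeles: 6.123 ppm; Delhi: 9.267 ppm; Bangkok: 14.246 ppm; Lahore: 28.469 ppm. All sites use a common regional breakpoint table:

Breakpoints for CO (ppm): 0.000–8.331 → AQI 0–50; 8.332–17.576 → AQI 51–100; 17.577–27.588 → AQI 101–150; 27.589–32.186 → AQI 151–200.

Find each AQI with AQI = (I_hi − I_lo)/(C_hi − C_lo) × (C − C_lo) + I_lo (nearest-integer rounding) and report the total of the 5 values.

517

Phoenix: row 27.589–32.186 (AQI 151–200). (200−151)·(30.532−27.589)/(32.186−27.589) + 151 = 49·2.943/4.597 + 151 ≈ 182.37 → 182.
Los Angeles: 6.123 lies in 0.000–8.331, so I_lo=0, I_hi=50, C_lo=0.000, C_hi=8.331.
(50−0)/(8.331−0.000) × (6.123−0.000) + 0 = 50/8.331 × 6.123 + 0 ≈ 36.75 → 37.
Delhi 9.267: bracket 8.332–17.576 → index 51–100; slope 49/9.244, offset 0.935.
AQI = 51 + 49/9.244·0.935 ≈ 55.96 ⇒ 56.
Bangkok: 14.246 lies in 8.332–17.576, so I_lo=51, I_hi=100, C_lo=8.332, C_hi=17.576.
(100−51)/(17.576−8.332) × (14.246−8.332) + 51 = 49/9.244 × 5.914 + 51 ≈ 82.35 → 82.
Lahore: row 27.589–32.186 (AQI 151–200). (200−151)·(28.469−27.589)/(32.186−27.589) + 151 = 49·0.880/4.597 + 151 ≈ 160.38 → 160.
AQIs: Phoenix=182, Los Angeles=37, Delhi=56, Bangkok=82, Lahore=160. Sum = 182 + 37 + 56 + 82 + 160 = 517.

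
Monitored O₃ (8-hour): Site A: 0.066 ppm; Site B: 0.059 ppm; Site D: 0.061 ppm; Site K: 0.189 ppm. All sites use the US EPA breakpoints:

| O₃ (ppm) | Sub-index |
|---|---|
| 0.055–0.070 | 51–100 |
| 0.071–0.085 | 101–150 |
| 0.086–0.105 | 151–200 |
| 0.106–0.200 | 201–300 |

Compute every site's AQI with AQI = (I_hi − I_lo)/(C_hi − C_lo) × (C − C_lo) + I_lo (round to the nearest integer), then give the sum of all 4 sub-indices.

510

Site A: 0.066 lies in 0.055–0.070, so I_lo=51, I_hi=100, C_lo=0.055, C_hi=0.070.
(100−51)/(0.070−0.055) × (0.066−0.055) + 51 = 49/0.015 × 0.011 + 51 ≈ 86.93 → 87.
Site B: 0.059 lies in 0.055–0.070, so I_lo=51, I_hi=100, C_lo=0.055, C_hi=0.070.
(100−51)/(0.070−0.055) × (0.059−0.055) + 51 = 49/0.015 × 0.004 + 51 ≈ 64.07 → 64.
Site D: 0.061 lies in 0.055–0.070, so I_lo=51, I_hi=100, C_lo=0.055, C_hi=0.070.
(100−51)/(0.070−0.055) × (0.061−0.055) + 51 = 49/0.015 × 0.006 + 51 ≈ 70.60 → 71.
Site K 0.189: bracket 0.106–0.200 → index 201–300; slope 99/0.094, offset 0.083.
AQI = 201 + 99/0.094·0.083 ≈ 288.41 ⇒ 288.
AQIs: Site A=87, Site B=64, Site D=71, Site K=288. Sum = 87 + 64 + 71 + 288 = 510.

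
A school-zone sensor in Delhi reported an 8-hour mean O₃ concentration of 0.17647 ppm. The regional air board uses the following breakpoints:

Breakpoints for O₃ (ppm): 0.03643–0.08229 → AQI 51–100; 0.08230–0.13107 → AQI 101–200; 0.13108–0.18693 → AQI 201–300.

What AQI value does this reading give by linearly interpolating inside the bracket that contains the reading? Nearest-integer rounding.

281

O₃ 0.17647: bracket 0.13108–0.18693 → index 201–300; slope 99/0.05585, offset 0.04539.
AQI = 201 + 99/0.05585·0.04539 ≈ 281.46 ⇒ 281.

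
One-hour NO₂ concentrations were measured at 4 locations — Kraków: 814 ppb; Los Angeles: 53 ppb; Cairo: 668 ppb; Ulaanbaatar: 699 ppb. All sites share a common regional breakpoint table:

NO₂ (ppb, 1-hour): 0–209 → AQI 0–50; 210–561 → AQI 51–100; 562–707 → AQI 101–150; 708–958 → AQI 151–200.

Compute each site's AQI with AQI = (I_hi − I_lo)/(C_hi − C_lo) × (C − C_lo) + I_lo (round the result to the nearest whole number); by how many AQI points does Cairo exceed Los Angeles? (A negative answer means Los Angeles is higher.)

Kraków: 814 lies in 708–958, so I_lo=151, I_hi=200, C_lo=708, C_hi=958.
(200−151)/(958−708) × (814−708) + 151 = 49/250 × 106 + 151 ≈ 171.78 → 172.
Los Angeles 53: bracket 0–209 → index 0–50; slope 50/209, offset 53.
AQI = 0 + 50/209·53 ≈ 12.68 ⇒ 13.
Cairo 668: bracket 562–707 → index 101–150; slope 49/145, offset 106.
AQI = 101 + 49/145·106 ≈ 136.82 ⇒ 137.
Ulaanbaatar: 699 ∈ [562, 707] ↔ index [101, 150].
101 + (699−562)·(150−101)/(707−562) = 101 + 137·49/145 ≈ 147.30, so AQI = 147.
AQIs: Kraków=172, Los Angeles=13, Cairo=137, Ulaanbaatar=147. Cairo (137) − Los Angeles (13) = 124.

124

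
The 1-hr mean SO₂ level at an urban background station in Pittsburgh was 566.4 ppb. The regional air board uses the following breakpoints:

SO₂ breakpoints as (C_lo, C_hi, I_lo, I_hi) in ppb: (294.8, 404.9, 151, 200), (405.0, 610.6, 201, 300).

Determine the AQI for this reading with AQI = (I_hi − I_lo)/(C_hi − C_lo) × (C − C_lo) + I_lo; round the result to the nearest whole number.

SO₂: 566.4 ∈ [405.0, 610.6] ↔ index [201, 300].
201 + (566.4−405.0)·(300−201)/(610.6−405.0) = 201 + 161.4·99/205.6 ≈ 278.72, so AQI = 279.

279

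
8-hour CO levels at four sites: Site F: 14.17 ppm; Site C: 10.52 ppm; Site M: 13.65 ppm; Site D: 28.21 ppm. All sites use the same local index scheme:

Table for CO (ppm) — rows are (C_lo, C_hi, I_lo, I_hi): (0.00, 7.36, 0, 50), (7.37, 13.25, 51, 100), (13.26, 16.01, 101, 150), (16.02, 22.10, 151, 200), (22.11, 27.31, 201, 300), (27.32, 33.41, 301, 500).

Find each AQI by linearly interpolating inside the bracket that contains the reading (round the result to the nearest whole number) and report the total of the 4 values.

632

Site F: 14.17 lies in 13.26–16.01, so I_lo=101, I_hi=150, C_lo=13.26, C_hi=16.01.
(150−101)/(16.01−13.26) × (14.17−13.26) + 101 = 49/2.75 × 0.91 + 101 ≈ 117.21 → 117.
Site C 10.52: bracket 7.37–13.25 → index 51–100; slope 49/5.88, offset 3.15.
AQI = 51 + 49/5.88·3.15 ≈ 77.25 ⇒ 77.
Site M: row 13.26–16.01 (AQI 101–150). (150−101)·(13.65−13.26)/(16.01−13.26) + 101 = 49·0.39/2.75 + 101 ≈ 107.95 → 108.
Site D 28.21: bracket 27.32–33.41 → index 301–500; slope 199/6.09, offset 0.89.
AQI = 301 + 199/6.09·0.89 ≈ 330.08 ⇒ 330.
AQIs: Site F=117, Site C=77, Site M=108, Site D=330. Sum = 117 + 77 + 108 + 330 = 632.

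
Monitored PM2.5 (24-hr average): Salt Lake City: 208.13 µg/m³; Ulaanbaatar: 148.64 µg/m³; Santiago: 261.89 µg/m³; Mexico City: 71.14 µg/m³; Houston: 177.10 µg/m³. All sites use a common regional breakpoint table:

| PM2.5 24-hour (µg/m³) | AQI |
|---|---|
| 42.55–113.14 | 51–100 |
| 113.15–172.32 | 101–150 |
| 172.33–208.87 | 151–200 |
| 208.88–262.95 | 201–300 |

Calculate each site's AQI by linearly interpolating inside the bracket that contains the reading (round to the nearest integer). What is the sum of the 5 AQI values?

Salt Lake City: row 172.33–208.87 (AQI 151–200). (200−151)·(208.13−172.33)/(208.87−172.33) + 151 = 49·35.80/36.54 + 151 ≈ 199.01 → 199.
Ulaanbaatar 148.64: bracket 113.15–172.32 → index 101–150; slope 49/59.17, offset 35.49.
AQI = 101 + 49/59.17·35.49 ≈ 130.39 ⇒ 130.
Santiago: 261.89 ∈ [208.88, 262.95] ↔ index [201, 300].
201 + (261.89−208.88)·(300−201)/(262.95−208.88) = 201 + 53.01·99/54.07 ≈ 298.06, so AQI = 298.
Mexico City: 71.14 lies in 42.55–113.14, so I_lo=51, I_hi=100, C_lo=42.55, C_hi=113.14.
(100−51)/(113.14−42.55) × (71.14−42.55) + 51 = 49/70.59 × 28.59 + 51 ≈ 70.85 → 71.
Houston: 177.10 ∈ [172.33, 208.87] ↔ index [151, 200].
151 + (177.10−172.33)·(200−151)/(208.87−172.33) = 151 + 4.77·49/36.54 ≈ 157.40, so AQI = 157.
AQIs: Salt Lake City=199, Ulaanbaatar=130, Santiago=298, Mexico City=71, Houston=157. Sum = 199 + 130 + 298 + 71 + 157 = 855.

855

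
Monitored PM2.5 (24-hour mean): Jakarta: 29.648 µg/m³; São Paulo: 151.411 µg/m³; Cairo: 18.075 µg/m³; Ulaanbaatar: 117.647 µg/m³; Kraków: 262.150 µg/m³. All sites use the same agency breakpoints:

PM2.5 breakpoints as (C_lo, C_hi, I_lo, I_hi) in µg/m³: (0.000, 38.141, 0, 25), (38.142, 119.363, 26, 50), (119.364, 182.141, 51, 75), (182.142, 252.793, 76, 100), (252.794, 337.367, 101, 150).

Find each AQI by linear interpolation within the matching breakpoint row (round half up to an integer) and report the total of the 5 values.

Jakarta: 29.648 lies in 0.000–38.141, so I_lo=0, I_hi=25, C_lo=0.000, C_hi=38.141.
(25−0)/(38.141−0.000) × (29.648−0.000) + 0 = 25/38.141 × 29.648 + 0 ≈ 19.43 → 19.
São Paulo: row 119.364–182.141 (AQI 51–75). (75−51)·(151.411−119.364)/(182.141−119.364) + 51 = 24·32.047/62.777 + 51 ≈ 63.25 → 63.
Cairo: row 0.000–38.141 (AQI 0–25). (25−0)·(18.075−0.000)/(38.141−0.000) + 0 = 25·18.075/38.141 + 0 ≈ 11.85 → 12.
Ulaanbaatar: 117.647 ∈ [38.142, 119.363] ↔ index [26, 50].
26 + (117.647−38.142)·(50−26)/(119.363−38.142) = 26 + 79.505·24/81.221 ≈ 49.49, so AQI = 49.
Kraków: 262.150 lies in 252.794–337.367, so I_lo=101, I_hi=150, C_lo=252.794, C_hi=337.367.
(150−101)/(337.367−252.794) × (262.150−252.794) + 101 = 49/84.573 × 9.356 + 101 ≈ 106.42 → 106.
AQIs: Jakarta=19, São Paulo=63, Cairo=12, Ulaanbaatar=49, Kraków=106. Sum = 19 + 63 + 12 + 49 + 106 = 249.

249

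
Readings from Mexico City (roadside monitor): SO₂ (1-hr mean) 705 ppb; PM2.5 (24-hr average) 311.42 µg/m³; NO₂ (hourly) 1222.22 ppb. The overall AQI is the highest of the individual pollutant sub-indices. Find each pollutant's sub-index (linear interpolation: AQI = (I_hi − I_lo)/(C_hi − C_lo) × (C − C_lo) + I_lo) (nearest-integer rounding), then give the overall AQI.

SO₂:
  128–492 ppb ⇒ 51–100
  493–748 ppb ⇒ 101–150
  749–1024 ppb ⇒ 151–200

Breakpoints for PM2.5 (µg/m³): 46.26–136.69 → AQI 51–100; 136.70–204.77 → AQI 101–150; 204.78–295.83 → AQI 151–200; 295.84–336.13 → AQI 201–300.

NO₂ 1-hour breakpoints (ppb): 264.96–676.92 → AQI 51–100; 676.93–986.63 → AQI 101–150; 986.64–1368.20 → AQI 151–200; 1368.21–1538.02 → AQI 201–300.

239

SO₂: row 493–748 (AQI 101–150). (150−101)·(705−493)/(748−493) + 101 = 49·212/255 + 101 ≈ 141.74 → 142.
PM2.5 311.42: bracket 295.84–336.13 → index 201–300; slope 99/40.29, offset 15.58.
AQI = 201 + 99/40.29·15.58 ≈ 239.28 ⇒ 239.
NO₂: 1222.22 ∈ [986.64, 1368.20] ↔ index [151, 200].
151 + (1222.22−986.64)·(200−151)/(1368.20−986.64) = 151 + 235.58·49/381.56 ≈ 181.25, so AQI = 181.
Sub-indices: SO₂→142, PM2.5→239, NO₂→181. Overall AQI = max = 239; dominant pollutant is PM2.5.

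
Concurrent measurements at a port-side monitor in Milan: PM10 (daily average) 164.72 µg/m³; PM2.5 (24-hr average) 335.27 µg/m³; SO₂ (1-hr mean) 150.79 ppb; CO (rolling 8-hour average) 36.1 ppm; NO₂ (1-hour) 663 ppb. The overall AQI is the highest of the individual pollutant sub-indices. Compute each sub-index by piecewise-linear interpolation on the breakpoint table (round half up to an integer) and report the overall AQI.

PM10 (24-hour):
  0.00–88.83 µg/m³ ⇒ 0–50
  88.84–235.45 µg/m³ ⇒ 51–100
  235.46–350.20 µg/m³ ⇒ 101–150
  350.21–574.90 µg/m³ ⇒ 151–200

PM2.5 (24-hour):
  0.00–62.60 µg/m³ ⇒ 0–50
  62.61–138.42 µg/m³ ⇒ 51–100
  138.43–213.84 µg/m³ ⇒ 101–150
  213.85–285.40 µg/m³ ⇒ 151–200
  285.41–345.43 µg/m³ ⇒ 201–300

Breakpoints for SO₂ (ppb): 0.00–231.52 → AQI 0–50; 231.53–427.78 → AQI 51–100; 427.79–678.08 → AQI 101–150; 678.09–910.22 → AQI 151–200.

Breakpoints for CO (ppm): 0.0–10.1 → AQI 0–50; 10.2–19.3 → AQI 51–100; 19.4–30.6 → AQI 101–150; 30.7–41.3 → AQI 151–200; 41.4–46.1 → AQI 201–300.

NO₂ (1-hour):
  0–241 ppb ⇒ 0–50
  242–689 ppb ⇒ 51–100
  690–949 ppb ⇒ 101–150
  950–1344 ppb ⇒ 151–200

PM10: row 88.84–235.45 (AQI 51–100). (100−51)·(164.72−88.84)/(235.45−88.84) + 51 = 49·75.88/146.61 + 51 ≈ 76.36 → 76.
PM2.5: row 285.41–345.43 (AQI 201–300). (300−201)·(335.27−285.41)/(345.43−285.41) + 201 = 99·49.86/60.02 + 201 ≈ 283.24 → 283.
SO₂: 150.79 lies in 0.00–231.52, so I_lo=0, I_hi=50, C_lo=0.00, C_hi=231.52.
(50−0)/(231.52−0.00) × (150.79−0.00) + 0 = 50/231.52 × 150.79 + 0 ≈ 32.57 → 33.
CO: 36.1 ∈ [30.7, 41.3] ↔ index [151, 200].
151 + (36.1−30.7)·(200−151)/(41.3−30.7) = 151 + 5.4·49/10.6 ≈ 175.96, so AQI = 176.
NO₂ 663: bracket 242–689 → index 51–100; slope 49/447, offset 421.
AQI = 51 + 49/447·421 ≈ 97.15 ⇒ 97.
Sub-indices: PM10→76, PM2.5→283, SO₂→33, CO→176, NO₂→97. Overall AQI = max = 283; dominant pollutant is PM2.5.
AQI 283: Very Unhealthy.

283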